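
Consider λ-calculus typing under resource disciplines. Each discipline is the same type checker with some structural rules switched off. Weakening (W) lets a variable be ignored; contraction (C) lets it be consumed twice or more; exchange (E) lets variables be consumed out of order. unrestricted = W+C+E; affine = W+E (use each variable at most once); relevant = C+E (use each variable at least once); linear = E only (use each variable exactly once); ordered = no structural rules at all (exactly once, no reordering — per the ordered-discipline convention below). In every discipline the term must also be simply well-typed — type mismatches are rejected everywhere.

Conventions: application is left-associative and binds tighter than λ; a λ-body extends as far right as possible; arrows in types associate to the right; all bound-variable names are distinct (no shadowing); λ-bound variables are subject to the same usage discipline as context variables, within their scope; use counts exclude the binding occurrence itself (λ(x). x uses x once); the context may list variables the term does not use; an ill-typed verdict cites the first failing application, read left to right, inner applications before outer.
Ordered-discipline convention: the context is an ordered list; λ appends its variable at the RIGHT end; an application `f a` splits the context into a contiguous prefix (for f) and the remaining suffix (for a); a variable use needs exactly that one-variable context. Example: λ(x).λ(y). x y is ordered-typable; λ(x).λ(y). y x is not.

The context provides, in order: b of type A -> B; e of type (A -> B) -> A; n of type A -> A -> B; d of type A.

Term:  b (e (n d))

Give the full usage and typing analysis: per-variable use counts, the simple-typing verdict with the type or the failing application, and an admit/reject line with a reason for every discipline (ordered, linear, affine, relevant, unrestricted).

use counts: b: 1; e: 1; n: 1; d: 1
use order (left to right): b, e, n, d
typing: well-typed — term : B
ordered: ✓ — b, e, n, d once each; derivable with no W/C/E
linear: ✓ — each of b, e, n, d used exactly once
affine: ✓ — none of b, e, n, d used more than once
relevant: ✓ — none of b, e, n, d goes unused
unrestricted: ✓ — type-checks (B) and nothing is barred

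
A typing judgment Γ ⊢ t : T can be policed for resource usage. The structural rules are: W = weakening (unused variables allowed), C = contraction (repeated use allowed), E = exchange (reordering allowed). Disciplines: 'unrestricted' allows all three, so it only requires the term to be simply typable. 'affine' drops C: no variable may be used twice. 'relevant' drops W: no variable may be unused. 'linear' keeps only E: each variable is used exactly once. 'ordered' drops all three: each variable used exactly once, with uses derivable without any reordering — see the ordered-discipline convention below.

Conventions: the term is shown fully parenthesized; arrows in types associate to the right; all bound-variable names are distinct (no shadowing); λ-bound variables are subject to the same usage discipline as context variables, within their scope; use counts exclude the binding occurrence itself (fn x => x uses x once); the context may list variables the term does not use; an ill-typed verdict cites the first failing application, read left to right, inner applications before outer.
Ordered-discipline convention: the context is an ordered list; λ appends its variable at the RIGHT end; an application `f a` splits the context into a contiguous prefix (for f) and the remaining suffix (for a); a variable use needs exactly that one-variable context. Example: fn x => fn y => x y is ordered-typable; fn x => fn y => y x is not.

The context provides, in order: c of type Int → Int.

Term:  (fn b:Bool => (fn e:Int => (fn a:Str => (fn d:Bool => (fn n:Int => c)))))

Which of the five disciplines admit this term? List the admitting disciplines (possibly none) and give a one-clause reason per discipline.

accepted by: affine, unrestricted
variable uses: c: 1×, b (λ-bound): 0×, e (λ-bound): 0×, a (λ-bound): 0×, d (λ-bound): 0×, n (λ-bound): 0×
uses in reading order: c
typing: well-typed at Bool → Int → Str → Bool → Int → Int → Int
ordered: ✗, unused: b, e, a, d, n — weakening required
linear: ✗, unused: b, e, a, d, n — weakening required
affine: ✓, at most one use each (c, b, e, a, d, n)
relevant: ✗, unused: b, e, a, d, n — weakening required
unrestricted: ✓, typability at Bool → Int → Str → Bool → Int → Int → Int is all that's needed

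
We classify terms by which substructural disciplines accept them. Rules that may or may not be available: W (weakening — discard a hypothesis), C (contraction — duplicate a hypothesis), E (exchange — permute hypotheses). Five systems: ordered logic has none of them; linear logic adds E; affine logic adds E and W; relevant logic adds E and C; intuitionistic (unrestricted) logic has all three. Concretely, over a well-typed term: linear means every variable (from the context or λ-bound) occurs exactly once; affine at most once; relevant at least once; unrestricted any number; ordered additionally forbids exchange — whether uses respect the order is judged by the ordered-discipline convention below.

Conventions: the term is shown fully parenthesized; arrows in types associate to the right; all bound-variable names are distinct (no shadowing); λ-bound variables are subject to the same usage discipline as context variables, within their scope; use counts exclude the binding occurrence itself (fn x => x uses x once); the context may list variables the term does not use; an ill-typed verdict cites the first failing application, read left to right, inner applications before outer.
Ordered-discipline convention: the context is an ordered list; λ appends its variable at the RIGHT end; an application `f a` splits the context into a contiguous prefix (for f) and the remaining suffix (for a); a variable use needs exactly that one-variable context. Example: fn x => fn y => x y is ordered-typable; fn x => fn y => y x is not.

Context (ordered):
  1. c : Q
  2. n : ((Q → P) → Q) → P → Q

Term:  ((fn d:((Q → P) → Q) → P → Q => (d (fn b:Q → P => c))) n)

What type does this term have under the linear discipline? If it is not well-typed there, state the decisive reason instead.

not well-typed under linear — needs weakening: b unused
use counts: c ×1, n ×1, d [bound] ×1, b [bound] ×0
order of uses: d, c, n
typing: well-typed at P → Q
summary: ordered ✗ · linear ✗ · affine ✓ · relevant ✗ · unrestricted ✓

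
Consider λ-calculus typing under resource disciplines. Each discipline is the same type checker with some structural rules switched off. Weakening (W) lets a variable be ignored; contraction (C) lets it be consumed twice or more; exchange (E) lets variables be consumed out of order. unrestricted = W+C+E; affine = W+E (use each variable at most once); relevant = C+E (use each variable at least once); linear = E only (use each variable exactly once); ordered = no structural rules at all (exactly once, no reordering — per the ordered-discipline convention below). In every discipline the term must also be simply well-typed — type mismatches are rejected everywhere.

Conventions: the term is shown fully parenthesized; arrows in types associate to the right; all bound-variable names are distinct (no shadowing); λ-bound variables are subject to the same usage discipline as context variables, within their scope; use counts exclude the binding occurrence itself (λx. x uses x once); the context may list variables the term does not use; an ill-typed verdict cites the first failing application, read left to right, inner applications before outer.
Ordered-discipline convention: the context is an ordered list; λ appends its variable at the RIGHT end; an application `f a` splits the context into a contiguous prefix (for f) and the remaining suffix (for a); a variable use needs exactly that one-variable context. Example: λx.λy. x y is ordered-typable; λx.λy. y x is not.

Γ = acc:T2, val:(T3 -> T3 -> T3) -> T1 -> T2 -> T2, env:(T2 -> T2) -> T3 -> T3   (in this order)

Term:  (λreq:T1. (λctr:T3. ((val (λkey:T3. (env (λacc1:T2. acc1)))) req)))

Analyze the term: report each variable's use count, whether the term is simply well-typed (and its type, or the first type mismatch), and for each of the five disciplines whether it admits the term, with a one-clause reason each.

counts: acc: 0, val: 1, env: 1, req (λ-bound): 1, ctr (λ-bound): 0, key (λ-bound): 0, acc1 (λ-bound): 1
uses in reading order: val, env, acc1, req
typing: the term checks, with type T1 -> T3 -> T2 -> T2
ordered: ✗ — needs weakening: acc, ctr, key unused
linear: ✗ — needs weakening: acc, ctr, key unused
affine: ✓ — none of acc, val, env, req, ctr, key, acc1 used more than once
relevant: ✗ — needs weakening: acc, ctr, key unused
unrestricted: ✓ — type-checks (T1 -> T3 -> T2 -> T2) and nothing is barred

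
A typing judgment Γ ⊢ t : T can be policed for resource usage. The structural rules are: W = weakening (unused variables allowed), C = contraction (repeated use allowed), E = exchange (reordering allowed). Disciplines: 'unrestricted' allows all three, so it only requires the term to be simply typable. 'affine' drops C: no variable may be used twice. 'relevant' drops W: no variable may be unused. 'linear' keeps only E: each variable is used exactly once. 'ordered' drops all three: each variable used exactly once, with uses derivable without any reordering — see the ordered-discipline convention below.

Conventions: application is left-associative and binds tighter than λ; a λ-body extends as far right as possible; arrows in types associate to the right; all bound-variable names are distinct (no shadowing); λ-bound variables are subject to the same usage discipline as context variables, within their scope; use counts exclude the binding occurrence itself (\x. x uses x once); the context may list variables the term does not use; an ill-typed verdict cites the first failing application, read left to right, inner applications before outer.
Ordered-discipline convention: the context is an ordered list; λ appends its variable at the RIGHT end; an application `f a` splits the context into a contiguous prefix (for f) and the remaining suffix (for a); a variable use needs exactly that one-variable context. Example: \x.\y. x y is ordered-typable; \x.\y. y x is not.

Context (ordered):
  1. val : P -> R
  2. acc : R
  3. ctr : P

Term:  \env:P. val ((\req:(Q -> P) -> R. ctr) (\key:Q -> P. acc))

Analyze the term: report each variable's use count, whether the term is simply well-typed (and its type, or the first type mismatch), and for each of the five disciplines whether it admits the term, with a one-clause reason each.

variable uses: val: 1; acc: 1; ctr: 1; env (bound): 0; req (bound): 0; key (bound): 0
uses in reading order: val, ctr, acc
typing: ✓ — P -> R
ordered ✗ (env, req, key never used (weakening))
linear ✗ (env, req, key never used (weakening))
affine ✓ (none of val, acc, ctr, env, req, key used more than once)
relevant ✗ (env, req, key never used (weakening))
unrestricted ✓ (type-checks (P -> R) and nothing is barred)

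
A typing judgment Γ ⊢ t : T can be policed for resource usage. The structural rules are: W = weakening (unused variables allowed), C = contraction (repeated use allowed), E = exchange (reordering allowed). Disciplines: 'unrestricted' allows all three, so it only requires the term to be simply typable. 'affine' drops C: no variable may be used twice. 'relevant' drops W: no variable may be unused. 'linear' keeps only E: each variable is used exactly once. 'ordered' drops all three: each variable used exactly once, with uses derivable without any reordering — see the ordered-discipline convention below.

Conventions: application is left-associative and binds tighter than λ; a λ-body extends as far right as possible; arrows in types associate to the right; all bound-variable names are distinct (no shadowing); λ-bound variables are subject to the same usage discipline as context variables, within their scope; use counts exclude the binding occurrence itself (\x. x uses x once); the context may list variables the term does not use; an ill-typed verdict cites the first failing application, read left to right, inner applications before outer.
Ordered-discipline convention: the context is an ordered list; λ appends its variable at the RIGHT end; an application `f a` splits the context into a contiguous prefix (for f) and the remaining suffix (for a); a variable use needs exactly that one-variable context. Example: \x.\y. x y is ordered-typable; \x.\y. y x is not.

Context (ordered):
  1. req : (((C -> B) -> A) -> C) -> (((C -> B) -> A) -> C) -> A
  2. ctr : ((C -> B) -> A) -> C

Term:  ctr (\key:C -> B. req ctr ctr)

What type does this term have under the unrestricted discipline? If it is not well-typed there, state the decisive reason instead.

term : C
usage: req=1, ctr=3, key (bound)=0
use order (left to right): ctr, req, ctr, ctr
typing: ✓ — C
across the five disciplines: ordered ✗, linear ✗, affine ✗, relevant ✗, unrestricted ✓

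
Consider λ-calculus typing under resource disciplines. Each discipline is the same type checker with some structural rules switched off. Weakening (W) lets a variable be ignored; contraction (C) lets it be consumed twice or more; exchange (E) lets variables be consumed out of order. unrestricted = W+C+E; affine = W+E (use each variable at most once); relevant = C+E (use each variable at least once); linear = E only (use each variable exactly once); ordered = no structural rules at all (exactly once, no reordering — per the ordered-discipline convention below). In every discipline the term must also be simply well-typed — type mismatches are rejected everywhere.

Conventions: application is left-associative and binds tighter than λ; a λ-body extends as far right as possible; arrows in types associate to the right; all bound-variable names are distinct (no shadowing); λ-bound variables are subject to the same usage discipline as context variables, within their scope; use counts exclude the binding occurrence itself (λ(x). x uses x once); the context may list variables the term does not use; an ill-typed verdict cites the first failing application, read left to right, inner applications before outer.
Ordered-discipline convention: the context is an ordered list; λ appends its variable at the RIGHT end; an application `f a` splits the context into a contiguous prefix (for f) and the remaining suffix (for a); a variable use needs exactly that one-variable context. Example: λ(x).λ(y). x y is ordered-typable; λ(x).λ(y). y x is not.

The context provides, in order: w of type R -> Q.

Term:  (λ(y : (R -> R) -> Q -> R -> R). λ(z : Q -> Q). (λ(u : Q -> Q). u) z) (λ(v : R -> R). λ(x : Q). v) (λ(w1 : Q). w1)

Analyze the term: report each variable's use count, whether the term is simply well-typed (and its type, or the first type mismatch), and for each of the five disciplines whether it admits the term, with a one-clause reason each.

usage: w=0, y (bound)=0, z (bound)=1, u (bound)=1, v (bound)=1, x (bound)=0, w1 (bound)=1
order of uses: u, z, v, w1
typing: well-typed at Q -> Q
ordered: ✗ — w, y, x left unused
linear: ✗ — w, y, x left unused
affine: ✓ — none of w, y, z, u, v, x, w1 used more than once
relevant: ✗ — w, y, x left unused
unrestricted: ✓ — typability at Q -> Q is all that's needed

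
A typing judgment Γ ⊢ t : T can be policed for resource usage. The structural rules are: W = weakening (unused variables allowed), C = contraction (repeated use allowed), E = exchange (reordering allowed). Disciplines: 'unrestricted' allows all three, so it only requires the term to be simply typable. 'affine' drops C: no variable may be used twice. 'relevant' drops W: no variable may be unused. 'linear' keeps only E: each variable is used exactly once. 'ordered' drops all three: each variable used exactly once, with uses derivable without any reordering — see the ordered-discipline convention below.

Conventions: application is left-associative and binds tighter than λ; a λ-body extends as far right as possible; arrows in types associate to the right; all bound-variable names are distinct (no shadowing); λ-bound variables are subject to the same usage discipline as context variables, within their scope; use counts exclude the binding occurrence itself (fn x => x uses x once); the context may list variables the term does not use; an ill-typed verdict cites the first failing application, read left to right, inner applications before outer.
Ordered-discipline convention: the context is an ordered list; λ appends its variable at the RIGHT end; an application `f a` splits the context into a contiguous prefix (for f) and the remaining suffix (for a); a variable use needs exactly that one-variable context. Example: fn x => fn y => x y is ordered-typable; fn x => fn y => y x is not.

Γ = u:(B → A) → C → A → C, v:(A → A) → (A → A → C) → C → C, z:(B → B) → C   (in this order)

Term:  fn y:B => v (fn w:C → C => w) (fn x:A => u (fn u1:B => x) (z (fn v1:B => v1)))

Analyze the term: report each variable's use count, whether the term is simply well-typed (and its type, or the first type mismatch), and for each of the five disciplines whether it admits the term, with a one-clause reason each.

usage: u: 1; v: 1; z: 1; y (bound): 0; w (bound): 1; x (bound): 1; u1 (bound): 0; v1 (bound): 1
use order (left to right): v, w, u, x, z, v1
typing: ill-typed: a function awaiting A → A gets (C → C) → C → C
ordered: ✗, not simply typable
linear: ✗, fails simple typing
affine: ✗, a type mismatch blocks all five
relevant: ✗, the type mismatch rejects it
unrestricted: ✗, not simply typable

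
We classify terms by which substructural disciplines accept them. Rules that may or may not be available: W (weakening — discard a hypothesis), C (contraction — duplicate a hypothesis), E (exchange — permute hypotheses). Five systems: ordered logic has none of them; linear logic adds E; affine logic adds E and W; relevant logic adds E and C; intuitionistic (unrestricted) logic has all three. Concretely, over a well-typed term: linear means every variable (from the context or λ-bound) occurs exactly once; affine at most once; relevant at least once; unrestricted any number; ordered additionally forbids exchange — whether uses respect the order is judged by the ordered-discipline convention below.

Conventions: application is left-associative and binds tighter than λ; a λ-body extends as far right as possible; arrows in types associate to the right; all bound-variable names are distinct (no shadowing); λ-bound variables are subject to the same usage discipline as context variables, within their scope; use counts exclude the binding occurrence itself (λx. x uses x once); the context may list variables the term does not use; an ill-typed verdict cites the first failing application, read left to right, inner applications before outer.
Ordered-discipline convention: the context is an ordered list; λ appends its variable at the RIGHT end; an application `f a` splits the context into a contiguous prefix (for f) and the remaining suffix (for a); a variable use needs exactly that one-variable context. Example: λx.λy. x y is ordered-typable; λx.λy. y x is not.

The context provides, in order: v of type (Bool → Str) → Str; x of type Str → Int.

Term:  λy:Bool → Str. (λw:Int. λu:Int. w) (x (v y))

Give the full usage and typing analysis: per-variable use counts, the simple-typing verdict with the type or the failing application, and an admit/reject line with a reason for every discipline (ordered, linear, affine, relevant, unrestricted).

usage: v ×1, x ×1, y [bound] ×1, w [bound] ×1, u [bound] ×0
order of uses: w, x, v, y
typing: well-typed — term : (Bool → Str) → Int → Int
ordered: ✗, u left unused
linear: ✗, u left unused
affine: ✓, v, x, y, w, u: no repeats, contraction unneeded
relevant: ✗, u left unused
unrestricted: ✓, type-checks ((Bool → Str) → Int → Int) and nothing is barred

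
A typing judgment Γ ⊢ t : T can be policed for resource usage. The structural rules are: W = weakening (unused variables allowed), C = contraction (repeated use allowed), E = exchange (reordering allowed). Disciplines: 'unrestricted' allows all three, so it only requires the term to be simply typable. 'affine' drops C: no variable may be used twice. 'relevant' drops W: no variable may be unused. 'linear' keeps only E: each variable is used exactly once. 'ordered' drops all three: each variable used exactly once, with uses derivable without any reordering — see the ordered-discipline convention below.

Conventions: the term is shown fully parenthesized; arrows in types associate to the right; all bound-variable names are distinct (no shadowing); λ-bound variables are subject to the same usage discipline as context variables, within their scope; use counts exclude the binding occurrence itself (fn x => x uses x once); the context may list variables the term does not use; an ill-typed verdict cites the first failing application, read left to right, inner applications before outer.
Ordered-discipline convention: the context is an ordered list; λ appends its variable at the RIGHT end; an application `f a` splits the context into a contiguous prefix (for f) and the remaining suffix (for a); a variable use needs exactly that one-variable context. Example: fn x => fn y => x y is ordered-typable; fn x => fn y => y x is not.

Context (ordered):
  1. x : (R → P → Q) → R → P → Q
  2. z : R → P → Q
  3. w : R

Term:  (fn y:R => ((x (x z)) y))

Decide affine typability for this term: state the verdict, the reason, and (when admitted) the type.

no — uses contraction: x ×2
usage: x=2, z=1, w=0, y [bound]=1
order of uses: x, x, z, y
typing: well-typed at R → P → Q
all disciplines: ordered ✗; linear ✗; affine ✗; relevant ✗; unrestricted ✓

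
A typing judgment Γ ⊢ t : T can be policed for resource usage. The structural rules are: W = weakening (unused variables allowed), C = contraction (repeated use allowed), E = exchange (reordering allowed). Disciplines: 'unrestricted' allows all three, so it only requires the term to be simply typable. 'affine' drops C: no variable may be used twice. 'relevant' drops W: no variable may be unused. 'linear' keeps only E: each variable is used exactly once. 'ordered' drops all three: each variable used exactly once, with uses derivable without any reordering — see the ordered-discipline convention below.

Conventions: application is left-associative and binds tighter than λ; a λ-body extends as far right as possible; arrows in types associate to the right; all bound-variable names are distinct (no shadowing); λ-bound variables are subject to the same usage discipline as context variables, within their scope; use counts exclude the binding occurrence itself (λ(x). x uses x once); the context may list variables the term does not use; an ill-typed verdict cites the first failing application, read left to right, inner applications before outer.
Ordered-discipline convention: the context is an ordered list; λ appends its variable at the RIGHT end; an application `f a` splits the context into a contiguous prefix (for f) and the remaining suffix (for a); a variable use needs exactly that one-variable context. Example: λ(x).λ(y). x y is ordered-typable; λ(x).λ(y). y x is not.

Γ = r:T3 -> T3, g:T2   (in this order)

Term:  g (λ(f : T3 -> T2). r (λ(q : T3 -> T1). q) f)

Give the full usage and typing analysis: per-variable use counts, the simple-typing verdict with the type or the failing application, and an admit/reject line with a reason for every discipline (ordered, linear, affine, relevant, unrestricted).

usage: r ×1; g ×1; f (bound) ×1; q (bound) ×1
use order (left to right): g, r, q, f
typing: ill-typed: an application expects T3 but receives (T3 -> T1) -> T3 -> T1
ordered: ✗, a type mismatch blocks all five
linear: ✗, the type mismatch rejects it
affine: ✗, not simply typable
relevant: ✗, fails simple typing
unrestricted: ✗, a type mismatch blocks all five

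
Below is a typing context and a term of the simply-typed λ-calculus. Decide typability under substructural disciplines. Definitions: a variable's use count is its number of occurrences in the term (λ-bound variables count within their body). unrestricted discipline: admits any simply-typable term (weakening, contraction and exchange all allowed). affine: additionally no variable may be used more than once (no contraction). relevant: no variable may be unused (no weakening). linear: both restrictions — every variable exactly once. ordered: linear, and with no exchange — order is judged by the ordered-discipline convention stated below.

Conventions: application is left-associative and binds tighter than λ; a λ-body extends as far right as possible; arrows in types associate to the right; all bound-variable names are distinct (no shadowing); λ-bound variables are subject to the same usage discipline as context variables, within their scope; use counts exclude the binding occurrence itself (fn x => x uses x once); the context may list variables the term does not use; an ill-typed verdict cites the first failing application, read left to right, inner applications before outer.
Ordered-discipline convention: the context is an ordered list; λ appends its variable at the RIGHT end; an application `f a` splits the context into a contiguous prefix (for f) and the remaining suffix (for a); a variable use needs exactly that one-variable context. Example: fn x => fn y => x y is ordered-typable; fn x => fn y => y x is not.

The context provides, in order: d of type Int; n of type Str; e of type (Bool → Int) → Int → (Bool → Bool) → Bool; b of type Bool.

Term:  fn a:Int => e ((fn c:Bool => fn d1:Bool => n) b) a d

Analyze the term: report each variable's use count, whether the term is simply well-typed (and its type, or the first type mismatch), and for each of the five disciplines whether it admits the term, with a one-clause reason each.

variable uses: d=1, n=1, e=1, b=1, a [bound]=1, c [bound]=0, d1 [bound]=0
order of uses: e, n, b, a, d
typing: ill-typed: argument of type Bool → Str where Bool → Int is required
ordered ✗ (a type mismatch blocks all five)
linear ✗ (the type mismatch rejects it)
affine ✗ (not simply typable)
relevant ✗ (fails simple typing)
unrestricted ✗ (a type mismatch blocks all five)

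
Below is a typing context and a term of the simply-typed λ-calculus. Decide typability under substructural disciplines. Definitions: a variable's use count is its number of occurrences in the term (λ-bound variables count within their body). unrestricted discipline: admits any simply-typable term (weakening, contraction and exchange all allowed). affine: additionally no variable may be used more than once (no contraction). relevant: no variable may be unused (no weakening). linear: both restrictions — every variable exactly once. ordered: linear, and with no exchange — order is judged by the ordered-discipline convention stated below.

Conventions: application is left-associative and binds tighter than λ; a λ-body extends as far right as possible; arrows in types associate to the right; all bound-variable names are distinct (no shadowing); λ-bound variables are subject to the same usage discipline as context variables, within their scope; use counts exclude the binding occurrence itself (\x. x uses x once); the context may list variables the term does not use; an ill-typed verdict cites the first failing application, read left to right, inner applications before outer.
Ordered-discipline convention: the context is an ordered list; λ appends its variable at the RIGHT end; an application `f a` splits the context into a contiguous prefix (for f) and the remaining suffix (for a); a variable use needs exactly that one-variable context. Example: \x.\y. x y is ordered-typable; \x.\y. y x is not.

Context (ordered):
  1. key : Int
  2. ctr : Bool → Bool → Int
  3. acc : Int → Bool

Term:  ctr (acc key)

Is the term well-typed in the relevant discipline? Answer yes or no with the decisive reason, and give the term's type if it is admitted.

yes — key, ctr, acc: all used, weakening unneeded; term : Bool → Int
use counts: key ×1; ctr ×1; acc ×1
uses in reading order: ctr, acc, key
typing: well-typed at Bool → Int
summary: ordered ✗ · linear ✓ · affine ✓ · relevant ✓ · unrestricted ✓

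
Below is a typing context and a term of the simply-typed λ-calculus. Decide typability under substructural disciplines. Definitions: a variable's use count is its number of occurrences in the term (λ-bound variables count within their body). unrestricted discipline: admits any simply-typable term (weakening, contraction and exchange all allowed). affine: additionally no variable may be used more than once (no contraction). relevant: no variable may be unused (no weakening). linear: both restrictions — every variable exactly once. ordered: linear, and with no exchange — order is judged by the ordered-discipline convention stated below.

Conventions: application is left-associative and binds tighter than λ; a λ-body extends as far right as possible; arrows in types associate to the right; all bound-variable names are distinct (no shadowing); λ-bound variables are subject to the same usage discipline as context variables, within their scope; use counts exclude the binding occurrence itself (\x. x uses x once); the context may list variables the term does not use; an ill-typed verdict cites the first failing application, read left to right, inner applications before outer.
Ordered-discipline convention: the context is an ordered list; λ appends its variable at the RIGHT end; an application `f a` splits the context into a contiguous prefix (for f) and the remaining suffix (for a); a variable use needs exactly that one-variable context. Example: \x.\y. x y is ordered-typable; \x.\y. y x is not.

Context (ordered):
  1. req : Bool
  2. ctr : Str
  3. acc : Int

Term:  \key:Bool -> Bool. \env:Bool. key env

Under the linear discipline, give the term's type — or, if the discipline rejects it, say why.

not well-typed under linear — unused: req, ctr, acc — weakening required
counts: req ×0, ctr ×0, acc ×0, key [bound] ×1, env [bound] ×1
use order (left to right): key, env
typing: the term checks, with type (Bool -> Bool) -> Bool -> Bool
summary: ordered ✗, linear ✗, affine ✓, relevant ✗, unrestricted ✓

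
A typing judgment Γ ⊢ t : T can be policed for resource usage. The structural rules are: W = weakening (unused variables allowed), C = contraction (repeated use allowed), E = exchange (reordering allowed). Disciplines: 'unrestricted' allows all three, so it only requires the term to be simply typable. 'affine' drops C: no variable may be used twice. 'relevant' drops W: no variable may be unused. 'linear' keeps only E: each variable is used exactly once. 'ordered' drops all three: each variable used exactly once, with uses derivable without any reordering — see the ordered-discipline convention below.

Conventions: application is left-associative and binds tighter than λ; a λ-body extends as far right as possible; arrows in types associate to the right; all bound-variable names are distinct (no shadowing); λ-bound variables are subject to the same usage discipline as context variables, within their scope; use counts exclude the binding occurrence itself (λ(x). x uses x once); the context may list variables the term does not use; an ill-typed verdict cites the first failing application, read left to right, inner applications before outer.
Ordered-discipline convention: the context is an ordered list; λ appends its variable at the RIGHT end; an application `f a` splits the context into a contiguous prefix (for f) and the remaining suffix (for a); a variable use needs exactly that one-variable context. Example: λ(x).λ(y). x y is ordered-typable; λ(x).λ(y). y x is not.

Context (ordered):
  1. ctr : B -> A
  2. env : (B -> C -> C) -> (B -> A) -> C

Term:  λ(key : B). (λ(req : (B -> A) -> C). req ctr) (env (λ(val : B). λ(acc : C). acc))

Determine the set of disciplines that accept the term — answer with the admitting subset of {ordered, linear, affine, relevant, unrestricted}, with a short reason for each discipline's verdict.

admitted by: affine, unrestricted
usage: ctr: 1, env: 1, key (λ-bound): 0, req (λ-bound): 1, val (λ-bound): 0, acc (λ-bound): 1
order of uses: req, ctr, env, acc
typing: ✓ — B -> C
ordered ✗ (unused: key, val — weakening required)
linear ✗ (unused: key, val — weakening required)
affine ✓ (no duplicate uses among ctr, env, key, req, val, acc)
relevant ✗ (unused: key, val — weakening required)
unrestricted ✓ (type-checks (B -> C) and nothing is barred)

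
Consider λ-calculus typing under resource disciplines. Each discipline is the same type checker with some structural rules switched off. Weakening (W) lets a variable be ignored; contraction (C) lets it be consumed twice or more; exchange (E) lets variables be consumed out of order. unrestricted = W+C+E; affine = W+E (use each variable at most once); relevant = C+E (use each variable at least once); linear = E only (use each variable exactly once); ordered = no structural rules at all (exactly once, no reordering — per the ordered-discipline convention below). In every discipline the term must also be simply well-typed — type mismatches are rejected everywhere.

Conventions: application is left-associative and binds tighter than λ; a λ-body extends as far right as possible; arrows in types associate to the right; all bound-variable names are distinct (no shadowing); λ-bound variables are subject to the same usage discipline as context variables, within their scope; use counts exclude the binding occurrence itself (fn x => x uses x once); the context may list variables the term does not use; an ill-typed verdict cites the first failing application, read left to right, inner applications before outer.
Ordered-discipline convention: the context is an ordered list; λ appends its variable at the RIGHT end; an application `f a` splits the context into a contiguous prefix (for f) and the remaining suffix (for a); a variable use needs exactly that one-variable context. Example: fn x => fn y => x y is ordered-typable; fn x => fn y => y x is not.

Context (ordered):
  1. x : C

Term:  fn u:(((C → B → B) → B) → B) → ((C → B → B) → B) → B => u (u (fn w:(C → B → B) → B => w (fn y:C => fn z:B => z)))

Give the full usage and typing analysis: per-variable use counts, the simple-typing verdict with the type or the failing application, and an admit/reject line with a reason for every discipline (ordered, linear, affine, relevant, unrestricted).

usage: x: 0×, u (λ-bound): 2×, w (λ-bound): 1×, y (λ-bound): 0×, z (λ-bound): 1×
left-to-right use order: u, u, w, z
typing: well-typed — term : ((((C → B → B) → B) → B) → ((C → B → B) → B) → B) → ((C → B → B) → B) → B
ordered ✗ (uses contraction: u ×2; x, y never used (weakening))
linear ✗ (uses contraction: u ×2; x, y never used (weakening))
affine ✗ (uses contraction: u ×2)
relevant ✗ (x, y never used (weakening))
unrestricted ✓ (simply typable at ((((C → B → B) → B) → B) → ((C → B → B) → B) → B) → ((C → B → B) → B) → B; W, C, E all held)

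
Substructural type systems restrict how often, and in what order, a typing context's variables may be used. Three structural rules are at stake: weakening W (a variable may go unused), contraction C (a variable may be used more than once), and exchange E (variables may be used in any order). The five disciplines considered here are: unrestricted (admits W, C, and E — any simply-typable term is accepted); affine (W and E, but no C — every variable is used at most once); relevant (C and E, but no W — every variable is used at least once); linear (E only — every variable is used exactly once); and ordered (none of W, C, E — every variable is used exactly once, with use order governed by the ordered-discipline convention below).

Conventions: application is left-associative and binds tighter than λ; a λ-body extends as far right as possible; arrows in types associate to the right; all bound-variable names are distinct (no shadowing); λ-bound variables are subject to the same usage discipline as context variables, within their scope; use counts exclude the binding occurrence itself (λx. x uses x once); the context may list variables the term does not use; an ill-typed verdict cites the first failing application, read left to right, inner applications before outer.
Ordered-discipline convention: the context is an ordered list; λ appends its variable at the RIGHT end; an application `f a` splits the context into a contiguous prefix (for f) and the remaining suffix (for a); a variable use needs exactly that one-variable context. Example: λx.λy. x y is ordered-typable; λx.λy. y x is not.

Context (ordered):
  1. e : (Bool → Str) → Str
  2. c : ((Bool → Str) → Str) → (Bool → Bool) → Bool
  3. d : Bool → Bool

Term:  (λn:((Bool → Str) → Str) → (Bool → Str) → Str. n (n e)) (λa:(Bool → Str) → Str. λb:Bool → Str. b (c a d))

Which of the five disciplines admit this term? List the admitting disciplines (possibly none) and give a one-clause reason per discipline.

admitted by: relevant, unrestricted
usage: e: 1×, c: 1×, d: 1×, n (λ-bound): 2×, a (λ-bound): 1×, b (λ-bound): 1×
left-to-right use order: n, n, e, b, c, a, d
typing: ✓ — (Bool → Str) → Str
ordered ✗ (uses contraction: n ×2)
linear ✗ (uses contraction: n ×2)
affine ✗ (uses contraction: n ×2)
relevant ✓ (e, c, d, n, a, b: all used, weakening unneeded)
unrestricted ✓ (type-checks ((Bool → Str) → Str) and nothing is barred)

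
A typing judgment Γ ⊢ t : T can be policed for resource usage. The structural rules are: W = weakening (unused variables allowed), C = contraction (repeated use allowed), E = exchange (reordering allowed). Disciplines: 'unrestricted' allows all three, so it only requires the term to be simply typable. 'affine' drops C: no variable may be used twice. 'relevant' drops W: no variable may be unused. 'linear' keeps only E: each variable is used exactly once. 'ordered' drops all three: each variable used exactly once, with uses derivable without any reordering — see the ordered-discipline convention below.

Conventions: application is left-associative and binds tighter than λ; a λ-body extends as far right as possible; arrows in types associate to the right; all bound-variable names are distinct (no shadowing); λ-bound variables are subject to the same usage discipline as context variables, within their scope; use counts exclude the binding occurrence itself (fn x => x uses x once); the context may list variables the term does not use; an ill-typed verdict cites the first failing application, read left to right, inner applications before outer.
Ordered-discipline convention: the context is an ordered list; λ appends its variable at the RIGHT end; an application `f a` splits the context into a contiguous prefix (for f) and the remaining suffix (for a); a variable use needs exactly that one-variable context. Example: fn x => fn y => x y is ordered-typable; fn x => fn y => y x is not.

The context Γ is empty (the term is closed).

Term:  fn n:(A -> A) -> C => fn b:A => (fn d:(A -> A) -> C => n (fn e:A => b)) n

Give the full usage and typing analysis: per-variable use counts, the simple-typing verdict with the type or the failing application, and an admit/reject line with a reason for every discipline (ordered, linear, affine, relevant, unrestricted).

usage: n [bound]: 2×, b [bound]: 1×, d [bound]: 0×, e [bound]: 0×
use order (left to right): n, b, n
typing: the term checks, with type ((A -> A) -> C) -> A -> C
ordered: ✗, uses contraction: n ×2; d, e never used (weakening)
linear: ✗, uses contraction: n ×2; d, e never used (weakening)
affine: ✗, uses contraction: n ×2
relevant: ✗, d, e never used (weakening)
unrestricted: ✓, simply typable at ((A -> A) -> C) -> A -> C; W, C, E all held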